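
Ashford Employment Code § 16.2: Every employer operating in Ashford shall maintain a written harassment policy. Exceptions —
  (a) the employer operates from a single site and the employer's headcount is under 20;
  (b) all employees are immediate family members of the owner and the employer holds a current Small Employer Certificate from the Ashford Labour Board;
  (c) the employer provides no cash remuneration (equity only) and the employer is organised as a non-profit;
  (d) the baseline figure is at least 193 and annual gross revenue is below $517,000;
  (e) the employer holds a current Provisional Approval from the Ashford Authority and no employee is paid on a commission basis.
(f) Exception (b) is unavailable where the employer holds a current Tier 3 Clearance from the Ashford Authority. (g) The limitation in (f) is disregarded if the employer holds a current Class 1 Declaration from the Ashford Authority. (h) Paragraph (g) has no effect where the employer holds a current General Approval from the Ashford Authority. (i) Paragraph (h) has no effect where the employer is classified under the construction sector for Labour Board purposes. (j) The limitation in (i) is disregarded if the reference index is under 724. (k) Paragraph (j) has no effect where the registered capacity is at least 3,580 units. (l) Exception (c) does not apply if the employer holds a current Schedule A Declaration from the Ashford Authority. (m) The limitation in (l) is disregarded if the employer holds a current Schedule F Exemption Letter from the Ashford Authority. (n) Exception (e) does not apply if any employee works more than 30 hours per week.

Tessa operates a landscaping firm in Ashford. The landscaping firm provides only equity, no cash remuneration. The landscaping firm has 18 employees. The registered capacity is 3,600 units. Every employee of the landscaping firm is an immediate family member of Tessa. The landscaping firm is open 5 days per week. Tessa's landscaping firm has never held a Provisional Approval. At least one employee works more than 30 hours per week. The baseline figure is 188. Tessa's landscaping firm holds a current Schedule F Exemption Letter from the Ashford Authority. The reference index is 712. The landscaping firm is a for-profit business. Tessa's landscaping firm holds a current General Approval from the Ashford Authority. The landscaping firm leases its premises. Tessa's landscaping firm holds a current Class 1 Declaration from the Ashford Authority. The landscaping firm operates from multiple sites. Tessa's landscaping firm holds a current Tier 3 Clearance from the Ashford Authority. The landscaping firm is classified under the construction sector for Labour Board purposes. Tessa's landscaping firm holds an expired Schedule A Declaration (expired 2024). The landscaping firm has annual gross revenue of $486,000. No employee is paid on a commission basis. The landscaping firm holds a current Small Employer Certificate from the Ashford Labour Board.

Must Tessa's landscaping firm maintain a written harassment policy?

Exception (a) requires that the employer operates from a single site; but the employer operates from multiple sites, so (a) is unavailable.
All of (b)'s requirements are met (every employee is an immediate family member; a current Small Employer Certificate is held). As to paragraphs (f)–(k): (f) is engaged (a current Tier 3 Clearance is held), but yields to (g): (g) operates against (f): a current Class 1 Declaration is held. (h) is engaged (a current General Approval is held), but is displaced by (i): (i) operates against (h): the landscaping firm is classified under the construction sector. (j) would limit (i) — the reference index is 712, under the 724 limit — but (k) sets (j) aside: (k) operates against (j): the registered capacity is 3,600 units, meeting the 3,580 units threshold. Exception (b) stands.
Exception (c) fails — the employer is for-profit.
Exception (d) does not apply: the baseline figure is 188, short of 193.
Exception (e) fails — there is no Provisional Approval in force.

No — exception (b) applies; Tessa's landscaping firm is not required to maintain a written harassment policy.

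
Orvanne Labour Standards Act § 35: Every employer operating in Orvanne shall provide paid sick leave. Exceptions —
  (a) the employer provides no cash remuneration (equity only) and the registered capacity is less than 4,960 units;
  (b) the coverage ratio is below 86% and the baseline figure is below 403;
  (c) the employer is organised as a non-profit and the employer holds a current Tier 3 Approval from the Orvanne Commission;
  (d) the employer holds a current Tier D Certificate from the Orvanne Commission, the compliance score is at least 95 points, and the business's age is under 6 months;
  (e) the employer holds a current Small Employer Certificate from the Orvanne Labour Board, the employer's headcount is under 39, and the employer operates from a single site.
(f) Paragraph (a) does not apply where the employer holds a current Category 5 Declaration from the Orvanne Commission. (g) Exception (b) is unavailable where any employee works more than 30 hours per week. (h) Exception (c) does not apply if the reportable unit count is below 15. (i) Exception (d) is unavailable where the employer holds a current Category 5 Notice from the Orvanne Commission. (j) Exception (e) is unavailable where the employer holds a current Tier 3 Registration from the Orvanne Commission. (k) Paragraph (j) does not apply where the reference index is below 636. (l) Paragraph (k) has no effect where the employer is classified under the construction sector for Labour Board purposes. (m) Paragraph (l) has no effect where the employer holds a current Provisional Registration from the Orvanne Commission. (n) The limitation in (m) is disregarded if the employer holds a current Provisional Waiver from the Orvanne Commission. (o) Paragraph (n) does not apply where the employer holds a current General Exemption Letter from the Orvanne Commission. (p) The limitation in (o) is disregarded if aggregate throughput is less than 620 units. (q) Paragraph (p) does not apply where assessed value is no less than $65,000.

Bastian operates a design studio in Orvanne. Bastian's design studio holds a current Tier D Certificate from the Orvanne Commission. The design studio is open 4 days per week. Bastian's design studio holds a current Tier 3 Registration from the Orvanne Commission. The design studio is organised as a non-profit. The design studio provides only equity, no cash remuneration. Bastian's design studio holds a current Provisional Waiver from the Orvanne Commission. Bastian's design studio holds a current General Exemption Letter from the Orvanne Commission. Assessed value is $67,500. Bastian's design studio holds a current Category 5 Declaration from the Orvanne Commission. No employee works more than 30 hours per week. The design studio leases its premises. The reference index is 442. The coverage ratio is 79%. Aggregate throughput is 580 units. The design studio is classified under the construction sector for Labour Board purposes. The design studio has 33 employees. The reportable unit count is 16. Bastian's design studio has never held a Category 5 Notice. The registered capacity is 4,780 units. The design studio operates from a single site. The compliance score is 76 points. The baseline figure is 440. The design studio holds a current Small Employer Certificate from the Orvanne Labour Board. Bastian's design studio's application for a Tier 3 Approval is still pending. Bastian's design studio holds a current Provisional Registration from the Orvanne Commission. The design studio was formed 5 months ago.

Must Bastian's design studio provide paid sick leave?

Exception (a): remuneration is equity-only; the registered capacity is 4,780 units, less than the 4,960 units limit — every condition holds. Turning to paragraph (f): (f) operates against (a): a current Category 5 Declaration is held. (a) is therefore removed.
Exception (b) fails — the baseline figure is 440, not below 403.
Exception (c) does not apply: no current Tier 3 Approval is held.
Exception (d) requires that the compliance score is at least 95 points; but the compliance score is 76 points, short of 95 points, so (d) is unavailable.
Exception (e)'s conditions are all satisfied: a current Small Employer Certificate is held; the employer's headcount is 33, under the 39 limit; the employer operates from a single site. Considering the limiting provisions: (j) is triggered (a current Tier 3 Registration is held), but yields to (k): (k) operates against (j): the reference index is 442, below the 636 limit. (l) would limit (k) — the design studio is classified under the construction sector — but (m) sets (l) aside: (m) operates against (l): a current Provisional Registration is held. (n) would limit (m) — a current Provisional Waiver is held — but (o) sets (n) aside: (o) operates against (n): a current General Exemption Letter is held. (p) would limit (o) — aggregate throughput is 580 units, less than the 620 units limit — but (q) sets (p) aside: (q) operates — assessed value is $67,500, meeting the $65,000 threshold. Exception (e) stands.

No — exception (e) applies; Bastian's design studio is not required to provide paid sick leave.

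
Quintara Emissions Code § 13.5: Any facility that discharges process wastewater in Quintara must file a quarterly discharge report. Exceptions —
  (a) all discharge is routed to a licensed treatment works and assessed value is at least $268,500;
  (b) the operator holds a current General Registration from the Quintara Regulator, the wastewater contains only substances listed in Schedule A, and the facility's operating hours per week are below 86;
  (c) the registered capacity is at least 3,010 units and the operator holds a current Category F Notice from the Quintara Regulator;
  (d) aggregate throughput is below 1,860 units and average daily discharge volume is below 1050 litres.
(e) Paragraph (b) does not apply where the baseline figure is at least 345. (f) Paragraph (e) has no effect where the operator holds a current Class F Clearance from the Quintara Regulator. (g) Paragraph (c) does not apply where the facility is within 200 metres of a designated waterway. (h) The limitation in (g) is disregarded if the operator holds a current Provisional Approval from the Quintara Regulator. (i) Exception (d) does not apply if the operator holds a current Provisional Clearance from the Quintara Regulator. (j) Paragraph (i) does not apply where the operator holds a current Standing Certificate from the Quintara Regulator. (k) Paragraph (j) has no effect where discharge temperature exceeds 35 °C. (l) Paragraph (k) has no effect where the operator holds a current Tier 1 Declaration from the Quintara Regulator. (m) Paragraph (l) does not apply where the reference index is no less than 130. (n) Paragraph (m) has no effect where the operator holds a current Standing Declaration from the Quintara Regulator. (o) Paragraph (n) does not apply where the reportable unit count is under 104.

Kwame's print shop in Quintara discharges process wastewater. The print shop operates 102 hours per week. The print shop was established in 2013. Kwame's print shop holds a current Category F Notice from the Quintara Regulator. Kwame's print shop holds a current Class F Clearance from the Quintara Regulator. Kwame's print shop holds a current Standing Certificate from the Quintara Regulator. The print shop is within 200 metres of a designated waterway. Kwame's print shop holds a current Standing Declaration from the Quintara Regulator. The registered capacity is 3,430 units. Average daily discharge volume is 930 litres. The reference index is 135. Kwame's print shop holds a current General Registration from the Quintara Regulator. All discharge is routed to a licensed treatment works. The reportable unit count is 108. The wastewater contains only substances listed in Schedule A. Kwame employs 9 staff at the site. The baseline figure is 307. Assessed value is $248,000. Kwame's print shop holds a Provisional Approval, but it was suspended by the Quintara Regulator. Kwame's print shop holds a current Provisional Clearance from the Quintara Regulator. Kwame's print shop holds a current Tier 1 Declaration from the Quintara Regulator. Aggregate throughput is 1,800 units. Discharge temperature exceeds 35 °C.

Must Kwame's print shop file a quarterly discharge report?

Exception (a) requires that assessed value is at least $268,500; but assessed value is $248,000, short of $268,500, so (a) is unavailable.
Exception (b) requires that the facility's operating hours per week are below 86; but the facility's operating hours per week are 102, not below 86, so (b) is unavailable.
Exception (c)'s conditions are all satisfied: the registered capacity is 3,430 units, meeting the 3,010 units threshold; a current Category F Notice is held. However, paragraphs (g)–(h) must be considered: (g) operates against (c): the print shop is within 200 m of a designated waterway. (h), which would lift (g), does not operate here — no current Provisional Approval is held. Exception (c) does not apply.
All of (d)'s requirements are met (aggregate throughput is 1,800 units, below the 1,860 units limit; average daily discharge volume is 930 litres, below the 1050 litres limit). Applying paragraphs (i)–(o): (i) would limit (d) — a current Provisional Clearance is held — but (j) sets (i) aside: (j) operates against (i): a current Standing Certificate is held. (k) operates (discharge temperature exceeds 35 °C), but yields to (l): (l) operates against (k): a current Tier 1 Declaration is held. (m) would limit (l) — the reference index is 135, meeting the 130 threshold — but (n) sets (m) aside: (n) operates against (m): a current Standing Declaration is held. (o), which would lift (n), is not engaged — the reportable unit count is 108, not under 104. So (d) applies.

No — exception (d) applies; Kwame's print shop is not required to file a quarterly discharge report.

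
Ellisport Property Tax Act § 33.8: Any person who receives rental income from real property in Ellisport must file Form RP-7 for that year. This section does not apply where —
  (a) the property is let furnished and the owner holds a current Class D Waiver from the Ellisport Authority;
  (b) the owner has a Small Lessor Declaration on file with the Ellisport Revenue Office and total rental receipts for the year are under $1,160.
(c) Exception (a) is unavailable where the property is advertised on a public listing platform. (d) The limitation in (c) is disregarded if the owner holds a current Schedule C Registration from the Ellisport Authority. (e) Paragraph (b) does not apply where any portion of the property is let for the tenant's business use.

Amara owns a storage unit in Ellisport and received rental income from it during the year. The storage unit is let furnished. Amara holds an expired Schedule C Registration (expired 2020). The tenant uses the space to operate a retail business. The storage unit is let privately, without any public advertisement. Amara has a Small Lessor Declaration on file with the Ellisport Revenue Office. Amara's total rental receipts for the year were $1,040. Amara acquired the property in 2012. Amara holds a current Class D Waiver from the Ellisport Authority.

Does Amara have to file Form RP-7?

All of (a)'s requirements are met (the property is let furnished; a current Class D Waiver is held). Applying paragraphs (c)–(d): (c) does not operate here — the property is let privately without advertisement. Exception (a) stands.
Exception (b)'s conditions are all satisfied: a Small Lessor Declaration is on file; total rental receipts for the year are $1,040, under the $1,160 limit. Turning to paragraph (e): (e) operates against (b): the space is let for business use. Exception (b) does not apply.

No — exception (a) applies; Amara is not required to file Form RP-7.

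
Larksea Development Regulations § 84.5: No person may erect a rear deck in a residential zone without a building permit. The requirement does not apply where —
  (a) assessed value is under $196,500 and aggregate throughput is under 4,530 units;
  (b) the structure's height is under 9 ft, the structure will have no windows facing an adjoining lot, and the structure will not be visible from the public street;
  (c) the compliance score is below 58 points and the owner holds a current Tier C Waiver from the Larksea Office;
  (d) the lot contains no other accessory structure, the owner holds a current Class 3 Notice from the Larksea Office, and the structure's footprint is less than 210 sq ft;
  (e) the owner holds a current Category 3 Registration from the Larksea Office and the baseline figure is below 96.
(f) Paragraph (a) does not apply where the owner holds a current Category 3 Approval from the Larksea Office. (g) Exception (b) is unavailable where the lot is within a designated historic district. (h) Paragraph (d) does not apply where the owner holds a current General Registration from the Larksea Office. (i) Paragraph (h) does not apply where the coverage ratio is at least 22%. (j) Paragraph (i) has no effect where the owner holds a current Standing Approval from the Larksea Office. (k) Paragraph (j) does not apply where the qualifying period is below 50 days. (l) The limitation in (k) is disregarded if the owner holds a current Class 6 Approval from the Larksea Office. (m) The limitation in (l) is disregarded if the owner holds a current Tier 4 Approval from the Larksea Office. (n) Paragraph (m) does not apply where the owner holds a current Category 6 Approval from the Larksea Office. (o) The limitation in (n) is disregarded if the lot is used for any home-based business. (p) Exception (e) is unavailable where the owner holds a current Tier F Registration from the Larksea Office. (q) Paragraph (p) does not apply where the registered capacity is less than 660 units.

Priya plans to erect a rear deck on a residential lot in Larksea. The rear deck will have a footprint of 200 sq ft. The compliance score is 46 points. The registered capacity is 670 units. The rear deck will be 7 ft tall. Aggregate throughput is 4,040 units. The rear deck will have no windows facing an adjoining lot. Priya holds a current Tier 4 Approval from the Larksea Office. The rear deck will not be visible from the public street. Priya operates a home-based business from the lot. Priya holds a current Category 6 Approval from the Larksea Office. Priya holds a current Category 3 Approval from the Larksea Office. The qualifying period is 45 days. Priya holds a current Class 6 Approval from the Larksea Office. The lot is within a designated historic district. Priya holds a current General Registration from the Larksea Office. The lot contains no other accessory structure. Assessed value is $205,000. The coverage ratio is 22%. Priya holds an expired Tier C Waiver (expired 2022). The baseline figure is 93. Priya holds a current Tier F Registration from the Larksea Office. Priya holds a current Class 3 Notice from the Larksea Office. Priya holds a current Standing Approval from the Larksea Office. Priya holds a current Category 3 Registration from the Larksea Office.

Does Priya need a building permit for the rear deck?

No — exception (d) applies; Priya does not need a building permit.

Exception (a) fails — assessed value is $205,000, not under $196,500.
All of (b)'s requirements are met (the structure's height is 7 ft, under the 9 ft limit; no windows face an adjoining lot; the structure will not be visible from the street). But applying paragraph (g): (g) operates against (b): the lot is in a historic district. (b) is therefore removed.
Exception (c) requires that the owner holds a current Tier C Waiver from the Larksea Office; but there is no Tier C Waiver in force, so (c) is unavailable.
All of (d)'s requirements are met (the lot has no other accessory structure; a current Class 3 Notice is held; the structure's footprint is 200 sq ft, less than the 210 sq ft limit). Applying paragraphs (h)–(o): (h) would limit (d) — a current General Registration is held — but (i) sets (h) aside: (i) operates against (h): the coverage ratio is 22%, meeting the 22% threshold. (j) is triggered (a current Standing Approval is held), but yields to (k): (k) operates — the qualifying period is 45 days, below the 50 days limit. (l) would limit (k) — a current Class 6 Approval is held — but (m) sets (l) aside: (m) operates against (l): a current Tier 4 Approval is held. (n) would limit (m) — a current Category 6 Approval is held — but (o) sets (n) aside: (o) is engaged — a home-based business operates on the lot. Exception (d) stands.
All of (e)'s requirements are met (a current Category 3 Registration is held; the baseline figure is 93, below the 96 limit). Turning to paragraphs (p)–(q): (p) is engaged — a current Tier F Registration is held. (q), which would lift (p), is inapplicable — the registered capacity is 670 units, not less than 660 units. Exception (e) does not apply.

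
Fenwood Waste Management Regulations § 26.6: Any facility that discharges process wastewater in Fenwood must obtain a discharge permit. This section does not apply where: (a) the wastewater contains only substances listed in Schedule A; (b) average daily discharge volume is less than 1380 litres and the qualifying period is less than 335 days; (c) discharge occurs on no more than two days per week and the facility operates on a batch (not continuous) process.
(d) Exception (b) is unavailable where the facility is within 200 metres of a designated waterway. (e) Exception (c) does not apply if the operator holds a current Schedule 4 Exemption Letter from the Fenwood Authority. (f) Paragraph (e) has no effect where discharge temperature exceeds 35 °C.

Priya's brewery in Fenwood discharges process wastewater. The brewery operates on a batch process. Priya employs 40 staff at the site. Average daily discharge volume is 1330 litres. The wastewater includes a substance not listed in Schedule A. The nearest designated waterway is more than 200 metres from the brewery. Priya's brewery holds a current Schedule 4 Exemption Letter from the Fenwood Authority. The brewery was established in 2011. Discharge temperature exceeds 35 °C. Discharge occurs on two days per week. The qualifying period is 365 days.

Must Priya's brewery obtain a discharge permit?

No — exception (c) applies; Priya's brewery is not required to obtain a discharge permit.

Exception (a) fails — the wastewater includes a non-Schedule-A substance.
Exception (b) fails — the qualifying period is 365 days, not less than 335 days.
Exception (c) is satisfied on its face — discharge occurs on no more than two days per week; the facility operates on a batch process. Considering the limiting provisions: (e) operates (a current Schedule 4 Exemption Letter is held), but yields to (f): (f) operates against (e): discharge temperature exceeds 35 °C. Exception (c) stands.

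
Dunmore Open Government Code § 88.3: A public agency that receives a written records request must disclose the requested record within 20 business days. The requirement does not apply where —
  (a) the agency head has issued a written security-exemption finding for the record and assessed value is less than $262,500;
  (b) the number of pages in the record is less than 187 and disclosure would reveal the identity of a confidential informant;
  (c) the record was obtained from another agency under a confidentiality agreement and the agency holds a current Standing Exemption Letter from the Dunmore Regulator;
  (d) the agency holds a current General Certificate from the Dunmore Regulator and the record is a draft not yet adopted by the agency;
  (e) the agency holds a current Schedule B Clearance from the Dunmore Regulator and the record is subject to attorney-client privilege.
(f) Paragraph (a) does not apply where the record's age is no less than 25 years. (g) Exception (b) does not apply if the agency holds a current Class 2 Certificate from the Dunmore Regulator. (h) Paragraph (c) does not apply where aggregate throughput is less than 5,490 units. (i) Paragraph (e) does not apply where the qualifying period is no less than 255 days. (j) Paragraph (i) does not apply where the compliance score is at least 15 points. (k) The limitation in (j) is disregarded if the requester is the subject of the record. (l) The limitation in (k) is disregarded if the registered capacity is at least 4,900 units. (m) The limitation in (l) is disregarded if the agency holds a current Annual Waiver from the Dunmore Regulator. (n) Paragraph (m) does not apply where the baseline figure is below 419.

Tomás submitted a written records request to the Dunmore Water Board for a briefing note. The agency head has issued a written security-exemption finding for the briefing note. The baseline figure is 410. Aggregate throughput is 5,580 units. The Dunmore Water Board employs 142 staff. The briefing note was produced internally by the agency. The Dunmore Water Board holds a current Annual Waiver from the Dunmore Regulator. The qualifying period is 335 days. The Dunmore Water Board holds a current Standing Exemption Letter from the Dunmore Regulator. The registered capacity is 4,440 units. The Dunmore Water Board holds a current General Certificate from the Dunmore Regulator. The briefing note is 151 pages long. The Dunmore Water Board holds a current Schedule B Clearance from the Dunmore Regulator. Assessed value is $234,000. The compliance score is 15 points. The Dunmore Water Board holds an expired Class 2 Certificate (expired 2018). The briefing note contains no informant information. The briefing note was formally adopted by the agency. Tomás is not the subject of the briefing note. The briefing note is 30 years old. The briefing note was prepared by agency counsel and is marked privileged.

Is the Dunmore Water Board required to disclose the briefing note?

Exception (a): a written security-exemption finding has been issued; assessed value is $234,000, less than the $262,500 limit — every condition holds. Turning to paragraph (f): (f) operates against (a): the record's age is 30 years, meeting the 25 years threshold. Exception (a) does not apply.
Exception (b) does not apply: the briefing note contains no informant information.
Exception (c) requires that the record was obtained from another agency under a confidentiality agreement; but the briefing note was produced internally, so (c) is unavailable.
Exception (d) requires that the record is a draft not yet adopted by the agency; but the briefing note has been formally adopted, so (d) is unavailable.
Exception (e)'s conditions are all satisfied: a current Schedule B Clearance is held; the briefing note is privileged. Considering the limiting provisions: (i) would limit (e) — the qualifying period is 335 days, meeting the 255 days threshold — but (j) sets (i) aside: (j) is triggered — the compliance score is 15 points, meeting the 15 points threshold. (k), which would lift (j), does not operate here — Tomás is not the subject of the briefing note. (e) remains available.

No — exception (e) applies; the Dunmore Water Board is not required to disclose the briefing note.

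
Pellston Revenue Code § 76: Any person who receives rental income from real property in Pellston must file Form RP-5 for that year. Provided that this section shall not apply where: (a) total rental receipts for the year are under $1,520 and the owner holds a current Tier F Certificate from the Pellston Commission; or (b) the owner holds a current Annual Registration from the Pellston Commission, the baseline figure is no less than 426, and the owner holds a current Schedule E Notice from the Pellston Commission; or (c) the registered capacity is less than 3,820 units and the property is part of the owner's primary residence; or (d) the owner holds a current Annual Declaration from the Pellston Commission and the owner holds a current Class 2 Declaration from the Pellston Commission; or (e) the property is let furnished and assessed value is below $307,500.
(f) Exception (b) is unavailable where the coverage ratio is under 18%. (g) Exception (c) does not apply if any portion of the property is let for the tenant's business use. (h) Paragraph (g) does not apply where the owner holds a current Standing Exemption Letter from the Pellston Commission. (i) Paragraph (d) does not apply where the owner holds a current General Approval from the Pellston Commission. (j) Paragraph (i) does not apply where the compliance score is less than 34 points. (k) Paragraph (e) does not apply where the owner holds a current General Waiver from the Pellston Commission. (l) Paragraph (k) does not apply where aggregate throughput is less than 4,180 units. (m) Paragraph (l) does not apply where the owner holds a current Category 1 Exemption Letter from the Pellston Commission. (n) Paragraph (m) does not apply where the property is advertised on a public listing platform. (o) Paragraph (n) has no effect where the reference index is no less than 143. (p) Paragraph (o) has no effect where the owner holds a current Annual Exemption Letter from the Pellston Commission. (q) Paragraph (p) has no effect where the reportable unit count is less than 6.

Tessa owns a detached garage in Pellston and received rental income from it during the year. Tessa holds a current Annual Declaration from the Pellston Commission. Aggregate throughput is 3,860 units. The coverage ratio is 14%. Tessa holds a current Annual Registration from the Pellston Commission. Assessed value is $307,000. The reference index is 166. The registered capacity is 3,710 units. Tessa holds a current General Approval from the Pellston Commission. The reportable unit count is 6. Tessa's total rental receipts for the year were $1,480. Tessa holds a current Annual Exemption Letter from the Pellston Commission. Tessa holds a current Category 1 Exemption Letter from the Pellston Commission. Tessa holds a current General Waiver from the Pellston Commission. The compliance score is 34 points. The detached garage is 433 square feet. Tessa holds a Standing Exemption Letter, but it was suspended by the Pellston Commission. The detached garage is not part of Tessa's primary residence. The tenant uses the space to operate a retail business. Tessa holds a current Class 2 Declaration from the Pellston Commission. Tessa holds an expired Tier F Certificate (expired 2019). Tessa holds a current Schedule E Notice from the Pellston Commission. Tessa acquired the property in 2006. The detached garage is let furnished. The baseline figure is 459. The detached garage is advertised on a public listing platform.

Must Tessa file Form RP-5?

No — exception (e) applies; Tessa is not required to file Form RP-5.

Exception (a) does not apply: no current Tier F Certificate is held.
Exception (b): a current Annual Registration is held; the baseline figure is 459, meeting the 426 threshold; a current Schedule E Notice is held — every condition holds. But applying paragraph (f): (f) operates against (b): the coverage ratio is 14%, under the 18% limit. Exception (b) does not apply.
Exception (c) fails — the detached garage is not part of the primary residence.
Exception (d): a current Annual Declaration is held; a current Class 2 Declaration is held — every condition holds. Turning to paragraphs (i)–(j): (i) operates against (d): a current General Approval is held. (j) is not engaged (the compliance score is 34 points, not less than 34 points), so (i) stands. (d) is therefore removed.
Exception (e)'s conditions are all satisfied: the property is let furnished; assessed value is $307,000, below the $307,500 limit. As to paragraphs (k)–(q): (k) would limit (e) — a current General Waiver is held — but (l) sets (k) aside: (l) operates — aggregate throughput is 3,860 units, less than the 4,180 units limit. (m) is engaged (a current Category 1 Exemption Letter is held), but yields to (n): (n) is engaged — the property is publicly advertised. (o) would limit (n) — the reference index is 166, meeting the 143 threshold — but (p) sets (o) aside: (p) operates — a current Annual Exemption Letter is held. (q), which would lift (p), is inapplicable — the reportable unit count is 6, not less than 6. So (e) applies.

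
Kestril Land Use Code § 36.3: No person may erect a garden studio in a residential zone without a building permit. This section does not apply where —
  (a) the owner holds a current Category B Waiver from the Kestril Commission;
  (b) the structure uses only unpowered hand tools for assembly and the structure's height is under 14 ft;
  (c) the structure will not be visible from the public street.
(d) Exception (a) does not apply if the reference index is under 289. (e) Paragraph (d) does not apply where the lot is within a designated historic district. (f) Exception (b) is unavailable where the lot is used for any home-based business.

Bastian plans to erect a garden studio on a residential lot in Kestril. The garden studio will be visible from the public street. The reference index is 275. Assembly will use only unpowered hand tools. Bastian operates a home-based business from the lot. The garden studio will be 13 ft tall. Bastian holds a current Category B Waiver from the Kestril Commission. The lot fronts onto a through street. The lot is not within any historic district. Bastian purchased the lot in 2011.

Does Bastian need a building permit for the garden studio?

Yes — Bastian must obtain a building permit.

Exception (a)'s conditions are all satisfied: a current Category B Waiver is held. However, paragraphs (d)–(e) must be considered: (d) operates against (a): the reference index is 275, under the 289 limit. (e), which would lift (d), is not engaged — the lot is not in a historic district. Exception (a) does not apply.
Exception (b)'s conditions are all satisfied: assembly uses only hand tools; the structure's height is 13 ft, under the 14 ft limit. But: (f) operates — a home-based business operates on the lot. So (b) is unavailable.
Exception (c) fails — the structure will be visible from the street.
No exception displaces § 36.3.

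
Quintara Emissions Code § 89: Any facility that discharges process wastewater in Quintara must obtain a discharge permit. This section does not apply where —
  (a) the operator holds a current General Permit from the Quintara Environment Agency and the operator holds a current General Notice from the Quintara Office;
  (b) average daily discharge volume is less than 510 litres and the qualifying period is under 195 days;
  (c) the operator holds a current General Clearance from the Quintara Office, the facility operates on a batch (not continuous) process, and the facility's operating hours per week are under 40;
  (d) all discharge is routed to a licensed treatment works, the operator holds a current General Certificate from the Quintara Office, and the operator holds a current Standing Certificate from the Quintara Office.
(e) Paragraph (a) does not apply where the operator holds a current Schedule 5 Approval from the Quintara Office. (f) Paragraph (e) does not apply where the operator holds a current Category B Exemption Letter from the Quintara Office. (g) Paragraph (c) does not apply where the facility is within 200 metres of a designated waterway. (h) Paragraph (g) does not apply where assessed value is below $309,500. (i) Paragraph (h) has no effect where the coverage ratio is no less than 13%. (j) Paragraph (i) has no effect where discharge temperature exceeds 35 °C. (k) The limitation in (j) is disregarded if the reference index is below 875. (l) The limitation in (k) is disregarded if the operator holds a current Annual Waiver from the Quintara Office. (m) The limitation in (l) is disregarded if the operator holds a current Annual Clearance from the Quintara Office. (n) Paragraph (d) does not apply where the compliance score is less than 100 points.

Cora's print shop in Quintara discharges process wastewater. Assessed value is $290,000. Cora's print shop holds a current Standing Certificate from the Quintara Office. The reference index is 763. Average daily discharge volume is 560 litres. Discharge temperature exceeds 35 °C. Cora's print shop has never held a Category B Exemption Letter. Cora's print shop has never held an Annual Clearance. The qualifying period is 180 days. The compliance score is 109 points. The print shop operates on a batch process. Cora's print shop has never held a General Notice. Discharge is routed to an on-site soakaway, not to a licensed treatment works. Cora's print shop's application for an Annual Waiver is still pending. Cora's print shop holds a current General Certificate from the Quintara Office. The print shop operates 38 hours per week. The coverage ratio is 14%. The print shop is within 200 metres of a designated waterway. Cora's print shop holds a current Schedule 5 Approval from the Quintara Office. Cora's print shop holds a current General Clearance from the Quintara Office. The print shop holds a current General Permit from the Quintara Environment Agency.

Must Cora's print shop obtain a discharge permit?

Yes — Cora's print shop must obtain a discharge permit.

Exception (a) does not apply: there is no General Notice in force.
Exception (b) requires that average daily discharge volume is less than 510 litres; but average daily discharge volume is 560 litres, not less than 510 litres, so (b) is unavailable.
All of (c)'s requirements are met (a current General Clearance is held; the facility operates on a batch process; the facility's operating hours per week are 38, under the 40 limit). Turning to paragraphs (g)–(m): (g) operates against (c): the print shop is within 200 m of a designated waterway. (h) applies (assessed value is $290,000, below the $309,500 limit), but is displaced by (i): (i) operates against (h): the coverage ratio is 14%, meeting the 13% threshold. (j) would limit (i) — discharge temperature exceeds 35 °C — but (k) sets (j) aside: (k) operates against (j): the reference index is 763, below the 875 limit. (l) is inapplicable (no current Annual Waiver is held), so (k) stands. Exception (c) does not apply.
Exception (d) requires that all discharge is routed to a licensed treatment works; but discharge is not routed to a licensed treatment works, so (d) is unavailable.
No exception applies. The general rule governs.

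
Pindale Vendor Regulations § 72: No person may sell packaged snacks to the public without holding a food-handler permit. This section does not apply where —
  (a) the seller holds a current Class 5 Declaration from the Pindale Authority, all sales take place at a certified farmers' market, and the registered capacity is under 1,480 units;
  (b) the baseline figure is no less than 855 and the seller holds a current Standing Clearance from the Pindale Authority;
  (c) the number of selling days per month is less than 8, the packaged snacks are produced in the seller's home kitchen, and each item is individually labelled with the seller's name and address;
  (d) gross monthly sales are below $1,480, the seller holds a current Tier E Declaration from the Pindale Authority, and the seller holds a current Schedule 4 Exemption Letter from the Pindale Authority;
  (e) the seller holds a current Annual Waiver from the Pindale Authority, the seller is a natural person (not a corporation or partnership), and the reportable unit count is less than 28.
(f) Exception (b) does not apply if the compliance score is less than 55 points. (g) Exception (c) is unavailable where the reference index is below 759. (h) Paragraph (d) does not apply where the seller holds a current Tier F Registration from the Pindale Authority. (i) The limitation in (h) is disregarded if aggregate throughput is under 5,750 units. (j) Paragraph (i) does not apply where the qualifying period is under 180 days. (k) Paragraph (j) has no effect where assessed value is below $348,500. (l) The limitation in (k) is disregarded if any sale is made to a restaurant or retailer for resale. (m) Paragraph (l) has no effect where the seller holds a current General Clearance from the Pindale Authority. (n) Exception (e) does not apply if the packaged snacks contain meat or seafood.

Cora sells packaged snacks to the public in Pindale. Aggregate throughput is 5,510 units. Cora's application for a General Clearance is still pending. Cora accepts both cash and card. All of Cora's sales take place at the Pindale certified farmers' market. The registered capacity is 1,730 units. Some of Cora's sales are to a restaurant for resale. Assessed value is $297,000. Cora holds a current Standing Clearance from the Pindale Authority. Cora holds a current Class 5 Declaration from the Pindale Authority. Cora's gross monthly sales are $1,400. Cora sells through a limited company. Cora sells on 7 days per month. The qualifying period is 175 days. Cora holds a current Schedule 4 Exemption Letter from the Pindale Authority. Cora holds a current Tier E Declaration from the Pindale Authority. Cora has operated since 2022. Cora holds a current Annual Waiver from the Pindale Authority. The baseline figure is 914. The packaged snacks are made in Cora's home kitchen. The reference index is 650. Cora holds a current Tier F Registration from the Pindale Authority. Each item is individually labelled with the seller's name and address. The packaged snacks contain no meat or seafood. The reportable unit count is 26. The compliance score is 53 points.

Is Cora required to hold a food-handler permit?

Yes — Cora must hold a food-handler permit.

Exception (a) fails — the registered capacity is 1,730 units, not under 1,480 units.
Exception (b) is satisfied on its face — the baseline figure is 914, meeting the 855 threshold; a current Standing Clearance is held. Turning to paragraph (f): (f) operates against (b): the compliance score is 53 points, less than the 55 points limit. Exception (b) does not apply.
Exception (c)'s conditions are all satisfied: the number of selling days per month is 7, less than the 8 limit; the packaged snacks are home-kitchen produced; items are individually labelled. But: (g) operates — the reference index is 650, below the 759 limit. So (c) is unavailable.
All of (d)'s requirements are met (gross monthly sales are $1,400, below the $1,480 limit; a current Tier E Declaration is held; a current Schedule 4 Exemption Letter is held). But applying paragraphs (h)–(m): (h) is engaged — a current Tier F Registration is held. (i) is engaged (aggregate throughput is 5,510 units, under the 5,750 units limit), but is set aside by (j): (j) operates against (i): the qualifying period is 175 days, under the 180 days limit. (k) would limit (j) — assessed value is $297,000, below the $348,500 limit — but (l) sets (k) aside: (l) is engaged — some sales are to a restaurant for resale. (m) is inapplicable (there is no General Clearance in force), so (l) stands. Exception (d) does not apply.
Exception (e) requires that the seller is a natural person (not a corporation or partnership); but the seller operates through a limited company, so (e) is unavailable.
No exception applies. The general rule governs.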